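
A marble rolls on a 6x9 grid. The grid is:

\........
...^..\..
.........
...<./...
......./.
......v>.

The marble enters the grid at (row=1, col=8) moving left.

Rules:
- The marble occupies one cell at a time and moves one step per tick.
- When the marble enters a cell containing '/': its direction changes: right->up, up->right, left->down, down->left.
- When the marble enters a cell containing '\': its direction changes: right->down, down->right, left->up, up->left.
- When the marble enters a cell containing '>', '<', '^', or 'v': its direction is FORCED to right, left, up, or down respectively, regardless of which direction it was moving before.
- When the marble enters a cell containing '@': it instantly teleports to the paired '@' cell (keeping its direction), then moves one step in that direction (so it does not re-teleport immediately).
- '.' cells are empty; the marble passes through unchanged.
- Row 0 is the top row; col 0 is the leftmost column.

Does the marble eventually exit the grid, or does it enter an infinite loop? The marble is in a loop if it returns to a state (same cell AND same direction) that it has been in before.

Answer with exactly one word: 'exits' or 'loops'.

Answer: exits

Derivation:
Step 1: enter (1,8), '.' pass, move left to (1,7)
Step 2: enter (1,7), '.' pass, move left to (1,6)
Step 3: enter (1,6), '\' deflects left->up, move up to (0,6)
Step 4: enter (0,6), '.' pass, move up to (-1,6)
Step 5: at (-1,6) — EXIT via top edge, pos 6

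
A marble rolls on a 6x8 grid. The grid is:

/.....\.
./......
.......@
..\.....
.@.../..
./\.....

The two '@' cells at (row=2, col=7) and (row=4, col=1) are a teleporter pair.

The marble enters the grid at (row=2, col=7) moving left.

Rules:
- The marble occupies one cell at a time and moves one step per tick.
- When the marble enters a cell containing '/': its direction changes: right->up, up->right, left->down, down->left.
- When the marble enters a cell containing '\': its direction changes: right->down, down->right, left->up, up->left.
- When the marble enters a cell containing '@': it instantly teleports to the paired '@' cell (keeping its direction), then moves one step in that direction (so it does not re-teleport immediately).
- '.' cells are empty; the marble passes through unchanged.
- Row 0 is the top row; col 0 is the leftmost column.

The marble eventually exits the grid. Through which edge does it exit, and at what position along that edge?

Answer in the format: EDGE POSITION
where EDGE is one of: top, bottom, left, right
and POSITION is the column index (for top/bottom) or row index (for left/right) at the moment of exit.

Answer: left 4

Derivation:
Step 1: enter (2,7), '@' teleport (2,7)->(4,1), also enter (4,1), move left to (4,0)
Step 2: enter (4,0), '.' pass, move left to (4,-1)
Step 3: at (4,-1) — EXIT via left edge, pos 4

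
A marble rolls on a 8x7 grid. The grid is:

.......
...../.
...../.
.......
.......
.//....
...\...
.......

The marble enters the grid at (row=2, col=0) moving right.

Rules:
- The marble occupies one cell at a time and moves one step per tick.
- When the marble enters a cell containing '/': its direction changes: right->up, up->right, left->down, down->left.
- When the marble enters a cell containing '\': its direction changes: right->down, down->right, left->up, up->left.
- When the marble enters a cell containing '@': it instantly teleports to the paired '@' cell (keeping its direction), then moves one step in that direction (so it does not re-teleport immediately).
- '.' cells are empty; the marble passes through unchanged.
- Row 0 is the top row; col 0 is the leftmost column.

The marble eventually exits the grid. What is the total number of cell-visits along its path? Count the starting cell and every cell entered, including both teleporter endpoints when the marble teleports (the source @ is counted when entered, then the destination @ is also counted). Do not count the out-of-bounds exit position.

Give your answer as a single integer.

Step 1: enter (2,0), '.' pass, move right to (2,1)
Step 2: enter (2,1), '.' pass, move right to (2,2)
Step 3: enter (2,2), '.' pass, move right to (2,3)
Step 4: enter (2,3), '.' pass, move right to (2,4)
Step 5: enter (2,4), '.' pass, move right to (2,5)
Step 6: enter (2,5), '/' deflects right->up, move up to (1,5)
Step 7: enter (1,5), '/' deflects up->right, move right to (1,6)
Step 8: enter (1,6), '.' pass, move right to (1,7)
Step 9: at (1,7) — EXIT via right edge, pos 1
Path length (cell visits): 8

Answer: 8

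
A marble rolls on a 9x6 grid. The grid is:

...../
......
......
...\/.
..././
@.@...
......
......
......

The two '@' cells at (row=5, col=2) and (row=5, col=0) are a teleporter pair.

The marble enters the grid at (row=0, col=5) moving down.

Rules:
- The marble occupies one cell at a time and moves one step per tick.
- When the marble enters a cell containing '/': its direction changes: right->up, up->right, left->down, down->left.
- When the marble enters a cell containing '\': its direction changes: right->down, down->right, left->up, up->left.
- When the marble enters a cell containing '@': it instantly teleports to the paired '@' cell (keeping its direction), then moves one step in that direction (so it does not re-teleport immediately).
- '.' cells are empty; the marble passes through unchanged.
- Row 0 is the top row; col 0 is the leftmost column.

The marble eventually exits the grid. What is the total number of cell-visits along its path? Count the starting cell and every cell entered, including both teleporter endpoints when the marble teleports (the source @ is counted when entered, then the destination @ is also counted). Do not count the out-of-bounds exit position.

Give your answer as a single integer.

Answer: 6

Derivation:
Step 1: enter (0,5), '/' deflects down->left, move left to (0,4)
Step 2: enter (0,4), '.' pass, move left to (0,3)
Step 3: enter (0,3), '.' pass, move left to (0,2)
Step 4: enter (0,2), '.' pass, move left to (0,1)
Step 5: enter (0,1), '.' pass, move left to (0,0)
Step 6: enter (0,0), '.' pass, move left to (0,-1)
Step 7: at (0,-1) — EXIT via left edge, pos 0
Path length (cell visits): 6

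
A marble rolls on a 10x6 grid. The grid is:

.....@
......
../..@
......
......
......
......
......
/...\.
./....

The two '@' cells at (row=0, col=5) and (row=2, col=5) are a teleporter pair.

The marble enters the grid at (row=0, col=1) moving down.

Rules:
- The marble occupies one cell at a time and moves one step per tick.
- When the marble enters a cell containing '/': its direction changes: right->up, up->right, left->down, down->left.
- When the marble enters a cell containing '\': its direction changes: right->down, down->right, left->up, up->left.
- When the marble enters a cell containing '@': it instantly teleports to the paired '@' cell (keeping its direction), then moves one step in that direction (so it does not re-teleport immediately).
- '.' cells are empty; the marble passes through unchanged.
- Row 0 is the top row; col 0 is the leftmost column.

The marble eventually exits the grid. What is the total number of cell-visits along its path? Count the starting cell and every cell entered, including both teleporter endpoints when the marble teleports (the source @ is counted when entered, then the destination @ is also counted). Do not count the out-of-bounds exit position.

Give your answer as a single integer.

Answer: 11

Derivation:
Step 1: enter (0,1), '.' pass, move down to (1,1)
Step 2: enter (1,1), '.' pass, move down to (2,1)
Step 3: enter (2,1), '.' pass, move down to (3,1)
Step 4: enter (3,1), '.' pass, move down to (4,1)
Step 5: enter (4,1), '.' pass, move down to (5,1)
Step 6: enter (5,1), '.' pass, move down to (6,1)
Step 7: enter (6,1), '.' pass, move down to (7,1)
Step 8: enter (7,1), '.' pass, move down to (8,1)
Step 9: enter (8,1), '.' pass, move down to (9,1)
Step 10: enter (9,1), '/' deflects down->left, move left to (9,0)
Step 11: enter (9,0), '.' pass, move left to (9,-1)
Step 12: at (9,-1) — EXIT via left edge, pos 9
Path length (cell visits): 11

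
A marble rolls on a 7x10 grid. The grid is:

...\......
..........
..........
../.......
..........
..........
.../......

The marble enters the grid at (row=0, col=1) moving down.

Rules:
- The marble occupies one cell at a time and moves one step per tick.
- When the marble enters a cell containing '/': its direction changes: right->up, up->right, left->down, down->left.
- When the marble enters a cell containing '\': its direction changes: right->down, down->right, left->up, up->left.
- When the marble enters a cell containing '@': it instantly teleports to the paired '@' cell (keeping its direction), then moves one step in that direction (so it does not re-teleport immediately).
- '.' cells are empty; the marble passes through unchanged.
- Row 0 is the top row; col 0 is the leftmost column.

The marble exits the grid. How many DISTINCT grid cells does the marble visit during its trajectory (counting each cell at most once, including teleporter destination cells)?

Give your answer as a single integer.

Step 1: enter (0,1), '.' pass, move down to (1,1)
Step 2: enter (1,1), '.' pass, move down to (2,1)
Step 3: enter (2,1), '.' pass, move down to (3,1)
Step 4: enter (3,1), '.' pass, move down to (4,1)
Step 5: enter (4,1), '.' pass, move down to (5,1)
Step 6: enter (5,1), '.' pass, move down to (6,1)
Step 7: enter (6,1), '.' pass, move down to (7,1)
Step 8: at (7,1) — EXIT via bottom edge, pos 1
Distinct cells visited: 7 (path length 7)

Answer: 7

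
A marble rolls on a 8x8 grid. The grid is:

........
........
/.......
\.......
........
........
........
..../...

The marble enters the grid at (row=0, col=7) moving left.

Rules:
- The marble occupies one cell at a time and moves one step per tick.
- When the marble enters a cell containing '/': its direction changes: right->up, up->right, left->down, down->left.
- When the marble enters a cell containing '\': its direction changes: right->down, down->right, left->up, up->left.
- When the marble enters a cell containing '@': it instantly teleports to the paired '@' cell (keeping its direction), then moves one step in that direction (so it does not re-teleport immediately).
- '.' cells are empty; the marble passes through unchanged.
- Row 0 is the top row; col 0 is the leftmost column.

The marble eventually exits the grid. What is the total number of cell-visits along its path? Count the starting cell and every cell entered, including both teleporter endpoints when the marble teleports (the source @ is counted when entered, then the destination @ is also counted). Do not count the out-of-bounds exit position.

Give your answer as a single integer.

Step 1: enter (0,7), '.' pass, move left to (0,6)
Step 2: enter (0,6), '.' pass, move left to (0,5)
Step 3: enter (0,5), '.' pass, move left to (0,4)
Step 4: enter (0,4), '.' pass, move left to (0,3)
Step 5: enter (0,3), '.' pass, move left to (0,2)
Step 6: enter (0,2), '.' pass, move left to (0,1)
Step 7: enter (0,1), '.' pass, move left to (0,0)
Step 8: enter (0,0), '.' pass, move left to (0,-1)
Step 9: at (0,-1) — EXIT via left edge, pos 0
Path length (cell visits): 8

Answer: 8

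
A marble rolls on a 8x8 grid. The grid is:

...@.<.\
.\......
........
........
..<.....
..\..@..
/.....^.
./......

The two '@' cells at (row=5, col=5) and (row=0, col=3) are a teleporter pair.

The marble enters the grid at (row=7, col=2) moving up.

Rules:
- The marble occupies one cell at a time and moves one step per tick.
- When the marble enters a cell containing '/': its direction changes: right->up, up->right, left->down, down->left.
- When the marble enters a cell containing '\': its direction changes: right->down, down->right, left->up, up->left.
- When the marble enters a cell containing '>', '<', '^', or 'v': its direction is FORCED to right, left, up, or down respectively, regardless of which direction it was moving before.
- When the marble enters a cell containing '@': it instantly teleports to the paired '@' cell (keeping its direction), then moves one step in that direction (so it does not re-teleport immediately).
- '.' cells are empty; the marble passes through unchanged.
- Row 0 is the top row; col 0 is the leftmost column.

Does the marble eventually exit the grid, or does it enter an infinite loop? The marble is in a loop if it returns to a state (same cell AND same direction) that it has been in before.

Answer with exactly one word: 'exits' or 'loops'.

Answer: exits

Derivation:
Step 1: enter (7,2), '.' pass, move up to (6,2)
Step 2: enter (6,2), '.' pass, move up to (5,2)
Step 3: enter (5,2), '\' deflects up->left, move left to (5,1)
Step 4: enter (5,1), '.' pass, move left to (5,0)
Step 5: enter (5,0), '.' pass, move left to (5,-1)
Step 6: at (5,-1) — EXIT via left edge, pos 5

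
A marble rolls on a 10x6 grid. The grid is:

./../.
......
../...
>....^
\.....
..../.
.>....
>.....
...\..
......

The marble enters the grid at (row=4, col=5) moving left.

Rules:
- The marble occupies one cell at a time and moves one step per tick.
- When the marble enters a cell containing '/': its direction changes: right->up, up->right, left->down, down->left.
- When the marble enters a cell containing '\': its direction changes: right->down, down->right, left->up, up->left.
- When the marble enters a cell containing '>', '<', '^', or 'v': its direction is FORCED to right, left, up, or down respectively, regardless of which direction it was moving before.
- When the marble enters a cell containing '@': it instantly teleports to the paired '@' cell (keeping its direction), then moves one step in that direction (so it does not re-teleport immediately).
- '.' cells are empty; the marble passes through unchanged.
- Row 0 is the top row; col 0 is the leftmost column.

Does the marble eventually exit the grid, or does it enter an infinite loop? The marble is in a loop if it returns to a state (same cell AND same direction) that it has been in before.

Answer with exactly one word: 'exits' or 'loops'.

Answer: exits

Derivation:
Step 1: enter (4,5), '.' pass, move left to (4,4)
Step 2: enter (4,4), '.' pass, move left to (4,3)
Step 3: enter (4,3), '.' pass, move left to (4,2)
Step 4: enter (4,2), '.' pass, move left to (4,1)
Step 5: enter (4,1), '.' pass, move left to (4,0)
Step 6: enter (4,0), '\' deflects left->up, move up to (3,0)
Step 7: enter (3,0), '>' forces up->right, move right to (3,1)
Step 8: enter (3,1), '.' pass, move right to (3,2)
Step 9: enter (3,2), '.' pass, move right to (3,3)
Step 10: enter (3,3), '.' pass, move right to (3,4)
Step 11: enter (3,4), '.' pass, move right to (3,5)
Step 12: enter (3,5), '^' forces right->up, move up to (2,5)
Step 13: enter (2,5), '.' pass, move up to (1,5)
Step 14: enter (1,5), '.' pass, move up to (0,5)
Step 15: enter (0,5), '.' pass, move up to (-1,5)
Step 16: at (-1,5) — EXIT via top edge, pos 5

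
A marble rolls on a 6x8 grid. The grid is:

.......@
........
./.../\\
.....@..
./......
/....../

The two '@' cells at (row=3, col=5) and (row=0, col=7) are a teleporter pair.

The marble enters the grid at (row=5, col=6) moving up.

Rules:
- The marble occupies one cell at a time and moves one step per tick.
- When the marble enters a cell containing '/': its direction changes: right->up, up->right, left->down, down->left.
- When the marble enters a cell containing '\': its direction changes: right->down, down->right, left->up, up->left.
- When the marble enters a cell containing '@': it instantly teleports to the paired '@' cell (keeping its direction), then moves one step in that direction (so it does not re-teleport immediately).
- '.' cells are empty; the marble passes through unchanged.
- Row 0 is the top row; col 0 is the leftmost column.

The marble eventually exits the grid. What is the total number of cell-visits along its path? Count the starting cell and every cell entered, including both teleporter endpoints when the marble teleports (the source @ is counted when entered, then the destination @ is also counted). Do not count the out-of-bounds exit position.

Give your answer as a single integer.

Answer: 9

Derivation:
Step 1: enter (5,6), '.' pass, move up to (4,6)
Step 2: enter (4,6), '.' pass, move up to (3,6)
Step 3: enter (3,6), '.' pass, move up to (2,6)
Step 4: enter (2,6), '\' deflects up->left, move left to (2,5)
Step 5: enter (2,5), '/' deflects left->down, move down to (3,5)
Step 6: enter (3,5), '@' teleport (3,5)->(0,7), also enter (0,7), move down to (1,7)
Step 7: enter (1,7), '.' pass, move down to (2,7)
Step 8: enter (2,7), '\' deflects down->right, move right to (2,8)
Step 9: at (2,8) — EXIT via right edge, pos 2
Path length (cell visits): 9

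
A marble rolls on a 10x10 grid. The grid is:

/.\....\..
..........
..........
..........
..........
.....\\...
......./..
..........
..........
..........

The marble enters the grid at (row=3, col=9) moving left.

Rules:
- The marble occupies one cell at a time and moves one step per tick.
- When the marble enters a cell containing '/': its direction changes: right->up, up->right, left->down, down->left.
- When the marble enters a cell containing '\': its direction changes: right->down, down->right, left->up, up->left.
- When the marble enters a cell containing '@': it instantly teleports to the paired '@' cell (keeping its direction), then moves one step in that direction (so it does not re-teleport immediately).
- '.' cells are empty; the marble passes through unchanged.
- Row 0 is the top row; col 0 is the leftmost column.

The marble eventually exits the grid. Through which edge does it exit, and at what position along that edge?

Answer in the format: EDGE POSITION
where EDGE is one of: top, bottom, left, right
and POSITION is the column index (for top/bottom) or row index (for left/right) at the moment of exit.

Step 1: enter (3,9), '.' pass, move left to (3,8)
Step 2: enter (3,8), '.' pass, move left to (3,7)
Step 3: enter (3,7), '.' pass, move left to (3,6)
Step 4: enter (3,6), '.' pass, move left to (3,5)
Step 5: enter (3,5), '.' pass, move left to (3,4)
Step 6: enter (3,4), '.' pass, move left to (3,3)
Step 7: enter (3,3), '.' pass, move left to (3,2)
Step 8: enter (3,2), '.' pass, move left to (3,1)
Step 9: enter (3,1), '.' pass, move left to (3,0)
Step 10: enter (3,0), '.' pass, move left to (3,-1)
Step 11: at (3,-1) — EXIT via left edge, pos 3

Answer: left 3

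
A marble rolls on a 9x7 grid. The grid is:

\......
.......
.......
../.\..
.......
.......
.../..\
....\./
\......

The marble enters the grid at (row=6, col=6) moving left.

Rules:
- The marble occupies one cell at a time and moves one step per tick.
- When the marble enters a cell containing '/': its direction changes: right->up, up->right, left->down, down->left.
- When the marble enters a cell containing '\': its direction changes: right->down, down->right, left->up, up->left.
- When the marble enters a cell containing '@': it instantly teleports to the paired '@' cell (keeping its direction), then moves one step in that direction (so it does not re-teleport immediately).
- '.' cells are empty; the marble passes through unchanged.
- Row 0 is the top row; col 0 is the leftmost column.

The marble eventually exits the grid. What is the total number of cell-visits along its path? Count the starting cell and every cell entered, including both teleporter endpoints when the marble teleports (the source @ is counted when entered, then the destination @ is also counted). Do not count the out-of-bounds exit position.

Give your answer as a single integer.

Step 1: enter (6,6), '\' deflects left->up, move up to (5,6)
Step 2: enter (5,6), '.' pass, move up to (4,6)
Step 3: enter (4,6), '.' pass, move up to (3,6)
Step 4: enter (3,6), '.' pass, move up to (2,6)
Step 5: enter (2,6), '.' pass, move up to (1,6)
Step 6: enter (1,6), '.' pass, move up to (0,6)
Step 7: enter (0,6), '.' pass, move up to (-1,6)
Step 8: at (-1,6) — EXIT via top edge, pos 6
Path length (cell visits): 7

Answer: 7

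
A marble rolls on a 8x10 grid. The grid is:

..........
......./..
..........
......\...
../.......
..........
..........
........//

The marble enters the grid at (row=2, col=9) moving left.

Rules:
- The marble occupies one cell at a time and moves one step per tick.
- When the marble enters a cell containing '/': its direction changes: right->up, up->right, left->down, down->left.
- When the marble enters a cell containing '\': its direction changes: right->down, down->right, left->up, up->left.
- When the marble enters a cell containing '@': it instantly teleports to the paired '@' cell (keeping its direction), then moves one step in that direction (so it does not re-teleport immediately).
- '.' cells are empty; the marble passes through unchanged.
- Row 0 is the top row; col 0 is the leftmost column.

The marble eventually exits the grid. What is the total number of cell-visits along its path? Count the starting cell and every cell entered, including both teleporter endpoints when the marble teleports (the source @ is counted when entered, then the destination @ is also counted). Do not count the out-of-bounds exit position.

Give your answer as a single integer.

Step 1: enter (2,9), '.' pass, move left to (2,8)
Step 2: enter (2,8), '.' pass, move left to (2,7)
Step 3: enter (2,7), '.' pass, move left to (2,6)
Step 4: enter (2,6), '.' pass, move left to (2,5)
Step 5: enter (2,5), '.' pass, move left to (2,4)
Step 6: enter (2,4), '.' pass, move left to (2,3)
Step 7: enter (2,3), '.' pass, move left to (2,2)
Step 8: enter (2,2), '.' pass, move left to (2,1)
Step 9: enter (2,1), '.' pass, move left to (2,0)
Step 10: enter (2,0), '.' pass, move left to (2,-1)
Step 11: at (2,-1) — EXIT via left edge, pos 2
Path length (cell visits): 10

Answer: 10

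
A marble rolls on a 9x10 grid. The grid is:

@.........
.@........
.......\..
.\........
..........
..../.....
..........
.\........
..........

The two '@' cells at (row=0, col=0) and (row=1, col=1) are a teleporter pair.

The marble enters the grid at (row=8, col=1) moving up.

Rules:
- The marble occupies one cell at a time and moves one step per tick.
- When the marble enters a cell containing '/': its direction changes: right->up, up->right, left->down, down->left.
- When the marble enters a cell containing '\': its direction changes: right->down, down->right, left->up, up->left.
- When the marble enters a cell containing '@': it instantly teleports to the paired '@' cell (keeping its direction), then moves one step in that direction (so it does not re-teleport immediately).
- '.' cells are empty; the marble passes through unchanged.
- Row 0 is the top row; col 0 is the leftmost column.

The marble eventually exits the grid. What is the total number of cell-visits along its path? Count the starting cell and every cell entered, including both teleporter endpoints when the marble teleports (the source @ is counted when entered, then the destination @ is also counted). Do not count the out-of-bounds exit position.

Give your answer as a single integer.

Answer: 3

Derivation:
Step 1: enter (8,1), '.' pass, move up to (7,1)
Step 2: enter (7,1), '\' deflects up->left, move left to (7,0)
Step 3: enter (7,0), '.' pass, move left to (7,-1)
Step 4: at (7,-1) — EXIT via left edge, pos 7
Path length (cell visits): 3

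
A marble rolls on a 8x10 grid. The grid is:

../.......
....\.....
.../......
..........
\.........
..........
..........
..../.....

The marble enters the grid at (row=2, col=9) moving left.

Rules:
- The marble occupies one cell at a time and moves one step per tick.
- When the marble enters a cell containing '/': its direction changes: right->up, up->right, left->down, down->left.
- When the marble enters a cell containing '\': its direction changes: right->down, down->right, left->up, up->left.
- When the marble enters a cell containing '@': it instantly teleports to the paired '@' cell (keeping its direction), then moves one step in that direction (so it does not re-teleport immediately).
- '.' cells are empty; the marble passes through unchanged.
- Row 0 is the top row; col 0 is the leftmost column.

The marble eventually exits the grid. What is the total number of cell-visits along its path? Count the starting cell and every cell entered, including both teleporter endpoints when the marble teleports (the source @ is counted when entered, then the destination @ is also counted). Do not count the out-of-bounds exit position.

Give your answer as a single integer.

Step 1: enter (2,9), '.' pass, move left to (2,8)
Step 2: enter (2,8), '.' pass, move left to (2,7)
Step 3: enter (2,7), '.' pass, move left to (2,6)
Step 4: enter (2,6), '.' pass, move left to (2,5)
Step 5: enter (2,5), '.' pass, move left to (2,4)
Step 6: enter (2,4), '.' pass, move left to (2,3)
Step 7: enter (2,3), '/' deflects left->down, move down to (3,3)
Step 8: enter (3,3), '.' pass, move down to (4,3)
Step 9: enter (4,3), '.' pass, move down to (5,3)
Step 10: enter (5,3), '.' pass, move down to (6,3)
Step 11: enter (6,3), '.' pass, move down to (7,3)
Step 12: enter (7,3), '.' pass, move down to (8,3)
Step 13: at (8,3) — EXIT via bottom edge, pos 3
Path length (cell visits): 12

Answer: 12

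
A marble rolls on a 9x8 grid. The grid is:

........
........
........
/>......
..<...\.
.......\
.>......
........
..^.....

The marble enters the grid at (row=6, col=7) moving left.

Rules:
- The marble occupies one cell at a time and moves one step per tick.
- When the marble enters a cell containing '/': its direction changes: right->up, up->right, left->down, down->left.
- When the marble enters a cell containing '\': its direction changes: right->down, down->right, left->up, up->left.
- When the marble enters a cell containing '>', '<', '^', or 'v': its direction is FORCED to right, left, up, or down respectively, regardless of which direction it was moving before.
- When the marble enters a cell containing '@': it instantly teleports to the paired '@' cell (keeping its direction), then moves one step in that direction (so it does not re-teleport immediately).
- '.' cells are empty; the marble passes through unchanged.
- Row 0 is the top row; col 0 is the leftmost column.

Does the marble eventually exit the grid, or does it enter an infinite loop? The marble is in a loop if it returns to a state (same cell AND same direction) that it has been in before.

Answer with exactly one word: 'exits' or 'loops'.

Answer: exits

Derivation:
Step 1: enter (6,7), '.' pass, move left to (6,6)
Step 2: enter (6,6), '.' pass, move left to (6,5)
Step 3: enter (6,5), '.' pass, move left to (6,4)
Step 4: enter (6,4), '.' pass, move left to (6,3)
Step 5: enter (6,3), '.' pass, move left to (6,2)
Step 6: enter (6,2), '.' pass, move left to (6,1)
Step 7: enter (6,1), '>' forces left->right, move right to (6,2)
Step 8: enter (6,2), '.' pass, move right to (6,3)
Step 9: enter (6,3), '.' pass, move right to (6,4)
Step 10: enter (6,4), '.' pass, move right to (6,5)
Step 11: enter (6,5), '.' pass, move right to (6,6)
Step 12: enter (6,6), '.' pass, move right to (6,7)
Step 13: enter (6,7), '.' pass, move right to (6,8)
Step 14: at (6,8) — EXIT via right edge, pos 6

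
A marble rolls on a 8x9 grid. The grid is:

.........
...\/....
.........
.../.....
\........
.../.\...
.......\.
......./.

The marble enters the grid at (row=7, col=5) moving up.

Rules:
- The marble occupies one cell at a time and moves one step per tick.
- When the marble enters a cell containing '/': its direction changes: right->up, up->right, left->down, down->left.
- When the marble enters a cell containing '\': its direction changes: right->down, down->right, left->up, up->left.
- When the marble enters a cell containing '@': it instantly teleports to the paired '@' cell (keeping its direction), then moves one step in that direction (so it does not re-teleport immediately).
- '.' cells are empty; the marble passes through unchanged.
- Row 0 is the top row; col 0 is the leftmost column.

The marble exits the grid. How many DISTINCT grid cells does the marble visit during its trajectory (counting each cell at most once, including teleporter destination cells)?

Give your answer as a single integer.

Step 1: enter (7,5), '.' pass, move up to (6,5)
Step 2: enter (6,5), '.' pass, move up to (5,5)
Step 3: enter (5,5), '\' deflects up->left, move left to (5,4)
Step 4: enter (5,4), '.' pass, move left to (5,3)
Step 5: enter (5,3), '/' deflects left->down, move down to (6,3)
Step 6: enter (6,3), '.' pass, move down to (7,3)
Step 7: enter (7,3), '.' pass, move down to (8,3)
Step 8: at (8,3) — EXIT via bottom edge, pos 3
Distinct cells visited: 7 (path length 7)

Answer: 7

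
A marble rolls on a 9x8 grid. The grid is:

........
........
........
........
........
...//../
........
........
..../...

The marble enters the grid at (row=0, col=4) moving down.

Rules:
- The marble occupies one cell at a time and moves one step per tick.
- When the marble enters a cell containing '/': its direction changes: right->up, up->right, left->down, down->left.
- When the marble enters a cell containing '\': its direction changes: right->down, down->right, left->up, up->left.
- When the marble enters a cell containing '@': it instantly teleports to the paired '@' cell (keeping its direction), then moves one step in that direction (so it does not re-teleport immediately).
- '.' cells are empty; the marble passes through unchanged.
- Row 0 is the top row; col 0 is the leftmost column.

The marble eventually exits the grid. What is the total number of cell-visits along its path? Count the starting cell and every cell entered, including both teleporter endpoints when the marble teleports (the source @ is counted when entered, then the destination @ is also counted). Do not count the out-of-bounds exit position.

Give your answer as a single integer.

Answer: 10

Derivation:
Step 1: enter (0,4), '.' pass, move down to (1,4)
Step 2: enter (1,4), '.' pass, move down to (2,4)
Step 3: enter (2,4), '.' pass, move down to (3,4)
Step 4: enter (3,4), '.' pass, move down to (4,4)
Step 5: enter (4,4), '.' pass, move down to (5,4)
Step 6: enter (5,4), '/' deflects down->left, move left to (5,3)
Step 7: enter (5,3), '/' deflects left->down, move down to (6,3)
Step 8: enter (6,3), '.' pass, move down to (7,3)
Step 9: enter (7,3), '.' pass, move down to (8,3)
Step 10: enter (8,3), '.' pass, move down to (9,3)
Step 11: at (9,3) — EXIT via bottom edge, pos 3
Path length (cell visits): 10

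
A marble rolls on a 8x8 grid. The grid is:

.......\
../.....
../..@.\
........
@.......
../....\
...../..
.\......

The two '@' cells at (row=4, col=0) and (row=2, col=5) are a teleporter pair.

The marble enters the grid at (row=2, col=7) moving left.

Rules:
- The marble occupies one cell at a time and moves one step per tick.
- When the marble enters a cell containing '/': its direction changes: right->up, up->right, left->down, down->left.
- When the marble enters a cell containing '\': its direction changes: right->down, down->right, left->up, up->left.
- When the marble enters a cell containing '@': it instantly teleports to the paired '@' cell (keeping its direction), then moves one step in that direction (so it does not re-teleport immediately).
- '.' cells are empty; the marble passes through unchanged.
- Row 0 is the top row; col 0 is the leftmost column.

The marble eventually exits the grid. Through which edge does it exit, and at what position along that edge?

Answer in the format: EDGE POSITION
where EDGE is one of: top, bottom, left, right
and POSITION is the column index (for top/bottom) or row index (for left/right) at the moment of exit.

Step 1: enter (2,7), '\' deflects left->up, move up to (1,7)
Step 2: enter (1,7), '.' pass, move up to (0,7)
Step 3: enter (0,7), '\' deflects up->left, move left to (0,6)
Step 4: enter (0,6), '.' pass, move left to (0,5)
Step 5: enter (0,5), '.' pass, move left to (0,4)
Step 6: enter (0,4), '.' pass, move left to (0,3)
Step 7: enter (0,3), '.' pass, move left to (0,2)
Step 8: enter (0,2), '.' pass, move left to (0,1)
Step 9: enter (0,1), '.' pass, move left to (0,0)
Step 10: enter (0,0), '.' pass, move left to (0,-1)
Step 11: at (0,-1) — EXIT via left edge, pos 0

Answer: left 0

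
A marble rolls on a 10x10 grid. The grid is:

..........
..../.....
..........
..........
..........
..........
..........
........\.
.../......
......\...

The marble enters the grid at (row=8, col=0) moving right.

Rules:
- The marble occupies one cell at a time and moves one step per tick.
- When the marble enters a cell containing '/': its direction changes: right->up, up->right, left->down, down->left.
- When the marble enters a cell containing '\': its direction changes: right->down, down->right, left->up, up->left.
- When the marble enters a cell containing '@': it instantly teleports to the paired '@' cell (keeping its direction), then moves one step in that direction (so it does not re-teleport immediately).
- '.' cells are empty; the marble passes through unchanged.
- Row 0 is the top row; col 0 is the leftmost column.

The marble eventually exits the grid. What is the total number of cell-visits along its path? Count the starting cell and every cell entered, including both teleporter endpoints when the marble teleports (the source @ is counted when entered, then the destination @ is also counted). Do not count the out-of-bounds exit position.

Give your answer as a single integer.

Answer: 12

Derivation:
Step 1: enter (8,0), '.' pass, move right to (8,1)
Step 2: enter (8,1), '.' pass, move right to (8,2)
Step 3: enter (8,2), '.' pass, move right to (8,3)
Step 4: enter (8,3), '/' deflects right->up, move up to (7,3)
Step 5: enter (7,3), '.' pass, move up to (6,3)
Step 6: enter (6,3), '.' pass, move up to (5,3)
Step 7: enter (5,3), '.' pass, move up to (4,3)
Step 8: enter (4,3), '.' pass, move up to (3,3)
Step 9: enter (3,3), '.' pass, move up to (2,3)
Step 10: enter (2,3), '.' pass, move up to (1,3)
Step 11: enter (1,3), '.' pass, move up to (0,3)
Step 12: enter (0,3), '.' pass, move up to (-1,3)
Step 13: at (-1,3) — EXIT via top edge, pos 3
Path length (cell visits): 12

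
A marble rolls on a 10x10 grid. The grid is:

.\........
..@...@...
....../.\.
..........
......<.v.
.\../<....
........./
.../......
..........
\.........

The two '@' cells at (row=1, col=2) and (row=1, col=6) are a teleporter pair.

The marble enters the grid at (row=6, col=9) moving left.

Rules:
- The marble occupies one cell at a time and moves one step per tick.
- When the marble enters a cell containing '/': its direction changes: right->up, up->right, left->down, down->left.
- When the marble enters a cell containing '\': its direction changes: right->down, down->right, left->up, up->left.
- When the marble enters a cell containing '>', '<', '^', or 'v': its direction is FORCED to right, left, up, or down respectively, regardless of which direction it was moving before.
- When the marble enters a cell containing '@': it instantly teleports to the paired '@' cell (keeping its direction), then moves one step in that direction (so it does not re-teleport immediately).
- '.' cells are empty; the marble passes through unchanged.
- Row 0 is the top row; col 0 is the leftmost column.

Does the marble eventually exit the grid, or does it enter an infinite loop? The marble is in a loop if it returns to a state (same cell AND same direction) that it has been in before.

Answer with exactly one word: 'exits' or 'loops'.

Step 1: enter (6,9), '/' deflects left->down, move down to (7,9)
Step 2: enter (7,9), '.' pass, move down to (8,9)
Step 3: enter (8,9), '.' pass, move down to (9,9)
Step 4: enter (9,9), '.' pass, move down to (10,9)
Step 5: at (10,9) — EXIT via bottom edge, pos 9

Answer: exits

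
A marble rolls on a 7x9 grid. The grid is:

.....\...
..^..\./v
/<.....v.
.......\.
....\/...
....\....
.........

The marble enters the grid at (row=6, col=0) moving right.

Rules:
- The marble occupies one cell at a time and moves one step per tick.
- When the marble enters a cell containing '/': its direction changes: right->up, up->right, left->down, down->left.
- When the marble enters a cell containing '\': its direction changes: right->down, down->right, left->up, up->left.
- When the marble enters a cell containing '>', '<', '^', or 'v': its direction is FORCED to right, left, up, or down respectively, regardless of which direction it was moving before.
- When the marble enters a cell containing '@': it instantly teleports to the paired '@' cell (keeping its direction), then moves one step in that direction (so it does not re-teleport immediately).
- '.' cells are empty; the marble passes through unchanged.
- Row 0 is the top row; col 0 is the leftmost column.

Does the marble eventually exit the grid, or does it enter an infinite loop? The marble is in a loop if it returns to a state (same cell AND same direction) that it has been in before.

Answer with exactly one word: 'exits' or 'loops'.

Answer: exits

Derivation:
Step 1: enter (6,0), '.' pass, move right to (6,1)
Step 2: enter (6,1), '.' pass, move right to (6,2)
Step 3: enter (6,2), '.' pass, move right to (6,3)
Step 4: enter (6,3), '.' pass, move right to (6,4)
Step 5: enter (6,4), '.' pass, move right to (6,5)
Step 6: enter (6,5), '.' pass, move right to (6,6)
Step 7: enter (6,6), '.' pass, move right to (6,7)
Step 8: enter (6,7), '.' pass, move right to (6,8)
Step 9: enter (6,8), '.' pass, move right to (6,9)
Step 10: at (6,9) — EXIT via right edge, pos 6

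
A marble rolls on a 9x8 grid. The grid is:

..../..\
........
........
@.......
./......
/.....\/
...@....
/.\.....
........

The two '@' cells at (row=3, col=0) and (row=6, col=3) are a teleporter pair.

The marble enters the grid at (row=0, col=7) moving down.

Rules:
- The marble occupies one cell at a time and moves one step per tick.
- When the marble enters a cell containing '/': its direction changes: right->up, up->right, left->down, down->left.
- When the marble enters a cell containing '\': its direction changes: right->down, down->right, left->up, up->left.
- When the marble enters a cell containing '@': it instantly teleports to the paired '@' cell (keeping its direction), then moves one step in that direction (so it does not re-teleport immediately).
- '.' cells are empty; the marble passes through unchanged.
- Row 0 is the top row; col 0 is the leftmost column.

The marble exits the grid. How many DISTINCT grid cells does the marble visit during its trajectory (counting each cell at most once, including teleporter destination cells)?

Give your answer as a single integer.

Step 1: enter (0,7), '\' deflects down->right, move right to (0,8)
Step 2: at (0,8) — EXIT via right edge, pos 0
Distinct cells visited: 1 (path length 1)

Answer: 1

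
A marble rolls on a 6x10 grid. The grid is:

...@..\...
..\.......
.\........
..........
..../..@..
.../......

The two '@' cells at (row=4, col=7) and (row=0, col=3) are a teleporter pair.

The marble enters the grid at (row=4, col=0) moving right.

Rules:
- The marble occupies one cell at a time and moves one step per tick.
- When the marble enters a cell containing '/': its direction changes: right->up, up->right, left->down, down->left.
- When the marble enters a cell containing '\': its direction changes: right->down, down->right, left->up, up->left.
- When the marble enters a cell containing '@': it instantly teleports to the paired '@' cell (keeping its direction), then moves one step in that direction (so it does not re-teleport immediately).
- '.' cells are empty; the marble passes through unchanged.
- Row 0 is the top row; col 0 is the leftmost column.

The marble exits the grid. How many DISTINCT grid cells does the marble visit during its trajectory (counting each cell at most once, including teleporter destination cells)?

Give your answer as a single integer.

Step 1: enter (4,0), '.' pass, move right to (4,1)
Step 2: enter (4,1), '.' pass, move right to (4,2)
Step 3: enter (4,2), '.' pass, move right to (4,3)
Step 4: enter (4,3), '.' pass, move right to (4,4)
Step 5: enter (4,4), '/' deflects right->up, move up to (3,4)
Step 6: enter (3,4), '.' pass, move up to (2,4)
Step 7: enter (2,4), '.' pass, move up to (1,4)
Step 8: enter (1,4), '.' pass, move up to (0,4)
Step 9: enter (0,4), '.' pass, move up to (-1,4)
Step 10: at (-1,4) — EXIT via top edge, pos 4
Distinct cells visited: 9 (path length 9)

Answer: 9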